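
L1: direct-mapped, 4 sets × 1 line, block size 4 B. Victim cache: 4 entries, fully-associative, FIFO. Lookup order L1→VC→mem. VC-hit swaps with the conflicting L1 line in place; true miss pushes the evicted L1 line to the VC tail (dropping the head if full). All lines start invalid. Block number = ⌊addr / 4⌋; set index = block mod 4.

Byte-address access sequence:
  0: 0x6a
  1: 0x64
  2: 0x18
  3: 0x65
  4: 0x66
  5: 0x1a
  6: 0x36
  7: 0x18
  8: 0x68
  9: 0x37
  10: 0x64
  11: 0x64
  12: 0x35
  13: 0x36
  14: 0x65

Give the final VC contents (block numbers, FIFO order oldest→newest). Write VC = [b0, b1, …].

#0 0x6a→b26/s2 MISS; vc=[]
#1 0x64→b25/s1 MISS; vc=[]
#2 0x18→b6/s2 MISS; vc=[26]
#3 0x65→b25/s1 L1-HIT; vc=[26]
#4 0x66→b25/s1 L1-HIT; vc=[26]
#5 0x1a→b6/s2 L1-HIT; vc=[26]
#6 0x36→b13/s1 MISS; vc=[26,25]
#7 0x18→b6/s2 L1-HIT; vc=[26,25]
#8 0x68→b26/s2 VC-HIT; vc=[6,25]
#9 0x37→b13/s1 L1-HIT; vc=[6,25]
#10 0x64→b25/s1 VC-HIT; vc=[6,13]
#11 0x64→b25/s1 L1-HIT; vc=[6,13]
#12 0x35→b13/s1 VC-HIT; vc=[6,25]
#13 0x36→b13/s1 L1-HIT; vc=[6,25]
#14 0x65→b25/s1 VC-HIT; vc=[6,13]

VC = [6, 13]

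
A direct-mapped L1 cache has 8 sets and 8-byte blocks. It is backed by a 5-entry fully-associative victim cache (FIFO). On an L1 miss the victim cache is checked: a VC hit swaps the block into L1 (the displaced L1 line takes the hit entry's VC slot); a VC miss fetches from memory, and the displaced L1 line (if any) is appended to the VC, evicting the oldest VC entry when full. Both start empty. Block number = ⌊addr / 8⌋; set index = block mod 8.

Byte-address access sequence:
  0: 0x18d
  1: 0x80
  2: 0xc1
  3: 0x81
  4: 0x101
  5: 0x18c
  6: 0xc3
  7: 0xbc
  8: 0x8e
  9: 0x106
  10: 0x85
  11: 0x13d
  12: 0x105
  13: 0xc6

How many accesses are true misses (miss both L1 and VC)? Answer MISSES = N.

  [0] addr=0x18d blk=49 s=1: MISS | VC []
  [1] addr=0x80 blk=16 s=0: MISS | VC []
  [2] addr=0xc1 blk=24 s=0: MISS | VC [16]
  [3] addr=0x81 blk=16 s=0: VC-HIT | VC [24]
  [4] addr=0x101 blk=32 s=0: MISS | VC [24, 16]
  [5] addr=0x18c blk=49 s=1: L1-HIT | VC [24, 16]
  [6] addr=0xc3 blk=24 s=0: VC-HIT | VC [32, 16]
  [7] addr=0xbc blk=23 s=7: MISS | VC [32, 16]
  [8] addr=0x8e blk=17 s=1: MISS | VC [32, 16, 49]
  [9] addr=0x106 blk=32 s=0: VC-HIT | VC [24, 16, 49]
  [10] addr=0x85 blk=16 s=0: VC-HIT | VC [24, 32, 49]
  [11] addr=0x13d blk=39 s=7: MISS | VC [24, 32, 49, 23]
  [12] addr=0x105 blk=32 s=0: VC-HIT | VC [24, 16, 49, 23]
  [13] addr=0xc6 blk=24 s=0: VC-HIT | VC [32, 16, 49, 23]

MISSES = 7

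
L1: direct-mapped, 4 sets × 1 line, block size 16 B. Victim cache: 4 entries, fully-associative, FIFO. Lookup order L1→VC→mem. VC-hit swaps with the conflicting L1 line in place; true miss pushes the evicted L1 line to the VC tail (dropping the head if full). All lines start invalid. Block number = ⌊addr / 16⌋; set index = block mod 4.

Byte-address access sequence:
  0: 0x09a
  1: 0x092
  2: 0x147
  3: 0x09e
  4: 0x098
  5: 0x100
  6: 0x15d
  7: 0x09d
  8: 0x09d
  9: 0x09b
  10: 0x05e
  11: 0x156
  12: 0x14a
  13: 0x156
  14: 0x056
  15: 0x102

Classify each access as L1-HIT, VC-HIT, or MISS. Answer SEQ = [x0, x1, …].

SEQ = [MISS, L1-HIT, MISS, L1-HIT, L1-HIT, MISS, MISS, VC-HIT, L1-HIT, L1-HIT, MISS, VC-HIT, VC-HIT, L1-HIT, VC-HIT, VC-HIT]

#0 0x9a→b9/s1 MISS; vc=[]
#1 0x92→b9/s1 L1-HIT; vc=[]
#2 0x147→b20/s0 MISS; vc=[]
#3 0x9e→b9/s1 L1-HIT; vc=[]
#4 0x98→b9/s1 L1-HIT; vc=[]
#5 0x100→b16/s0 MISS; vc=[20]
#6 0x15d→b21/s1 MISS; vc=[20,9]
#7 0x9d→b9/s1 VC-HIT; vc=[20,21]
#8 0x9d→b9/s1 L1-HIT; vc=[20,21]
#9 0x9b→b9/s1 L1-HIT; vc=[20,21]
#10 0x5e→b5/s1 MISS; vc=[20,21,9]
#11 0x156→b21/s1 VC-HIT; vc=[20,5,9]
#12 0x14a→b20/s0 VC-HIT; vc=[16,5,9]
#13 0x156→b21/s1 L1-HIT; vc=[16,5,9]
#14 0x56→b5/s1 VC-HIT; vc=[16,21,9]
#15 0x102→b16/s0 VC-HIT; vc=[20,21,9]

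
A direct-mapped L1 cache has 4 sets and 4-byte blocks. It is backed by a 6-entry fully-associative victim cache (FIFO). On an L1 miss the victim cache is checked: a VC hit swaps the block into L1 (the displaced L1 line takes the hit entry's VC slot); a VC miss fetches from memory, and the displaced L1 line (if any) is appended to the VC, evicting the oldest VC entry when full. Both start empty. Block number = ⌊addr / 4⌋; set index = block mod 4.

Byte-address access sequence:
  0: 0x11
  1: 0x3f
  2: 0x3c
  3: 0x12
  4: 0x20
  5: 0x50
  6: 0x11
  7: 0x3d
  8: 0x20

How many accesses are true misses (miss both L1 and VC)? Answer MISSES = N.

  [0] addr=0x11 blk=4 s=0: MISS | VC []
  [1] addr=0x3f blk=15 s=3: MISS | VC []
  [2] addr=0x3c blk=15 s=3: L1-HIT | VC []
  [3] addr=0x12 blk=4 s=0: L1-HIT | VC []
  [4] addr=0x20 blk=8 s=0: MISS | VC [4]
  [5] addr=0x50 blk=20 s=0: MISS | VC [4, 8]
  [6] addr=0x11 blk=4 s=0: VC-HIT | VC [20, 8]
  [7] addr=0x3d blk=15 s=3: L1-HIT | VC [20, 8]
  [8] addr=0x20 blk=8 s=0: VC-HIT | VC [20, 4]

MISSES = 4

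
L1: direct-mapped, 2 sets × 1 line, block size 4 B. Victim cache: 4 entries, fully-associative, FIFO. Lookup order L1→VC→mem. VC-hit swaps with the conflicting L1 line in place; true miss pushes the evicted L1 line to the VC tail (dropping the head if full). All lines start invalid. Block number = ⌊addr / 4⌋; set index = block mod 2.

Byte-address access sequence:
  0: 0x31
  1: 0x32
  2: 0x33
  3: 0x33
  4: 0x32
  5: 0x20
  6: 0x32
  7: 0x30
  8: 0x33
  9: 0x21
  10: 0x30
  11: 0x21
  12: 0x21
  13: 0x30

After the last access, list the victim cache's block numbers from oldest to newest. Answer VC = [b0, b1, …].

0: 0x31 (blk 12, set 0) → MISS  vc=[]
1: 0x32 (blk 12, set 0) → L1-HIT  vc=[]
2: 0x33 (blk 12, set 0) → L1-HIT  vc=[]
3: 0x33 (blk 12, set 0) → L1-HIT  vc=[]
4: 0x32 (blk 12, set 0) → L1-HIT  vc=[]
5: 0x20 (blk 8, set 0) → MISS  vc=[12]
6: 0x32 (blk 12, set 0) → VC-HIT  vc=[8]
7: 0x30 (blk 12, set 0) → L1-HIT  vc=[8]
8: 0x33 (blk 12, set 0) → L1-HIT  vc=[8]
9: 0x21 (blk 8, set 0) → VC-HIT  vc=[12]
10: 0x30 (blk 12, set 0) → VC-HIT  vc=[8]
11: 0x21 (blk 8, set 0) → VC-HIT  vc=[12]
12: 0x21 (blk 8, set 0) → L1-HIT  vc=[12]
13: 0x30 (blk 12, set 0) → VC-HIT  vc=[8]

VC = [8]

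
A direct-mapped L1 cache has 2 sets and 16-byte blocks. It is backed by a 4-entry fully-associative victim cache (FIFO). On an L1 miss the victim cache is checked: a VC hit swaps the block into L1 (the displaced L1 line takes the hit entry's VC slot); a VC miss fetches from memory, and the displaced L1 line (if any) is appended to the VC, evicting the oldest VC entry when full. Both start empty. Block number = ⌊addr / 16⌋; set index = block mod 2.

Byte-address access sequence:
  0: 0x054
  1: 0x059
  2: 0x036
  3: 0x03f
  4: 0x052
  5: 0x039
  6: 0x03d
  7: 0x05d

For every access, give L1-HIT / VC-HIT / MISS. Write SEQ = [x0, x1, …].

SEQ = [MISS, L1-HIT, MISS, L1-HIT, VC-HIT, VC-HIT, L1-HIT, VC-HIT]

#0 0x54→b5/s1 MISS; vc=[]
#1 0x59→b5/s1 L1-HIT; vc=[]
#2 0x36→b3/s1 MISS; vc=[5]
#3 0x3f→b3/s1 L1-HIT; vc=[5]
#4 0x52→b5/s1 VC-HIT; vc=[3]
#5 0x39→b3/s1 VC-HIT; vc=[5]
#6 0x3d→b3/s1 L1-HIT; vc=[5]
#7 0x5d→b5/s1 VC-HIT; vc=[3]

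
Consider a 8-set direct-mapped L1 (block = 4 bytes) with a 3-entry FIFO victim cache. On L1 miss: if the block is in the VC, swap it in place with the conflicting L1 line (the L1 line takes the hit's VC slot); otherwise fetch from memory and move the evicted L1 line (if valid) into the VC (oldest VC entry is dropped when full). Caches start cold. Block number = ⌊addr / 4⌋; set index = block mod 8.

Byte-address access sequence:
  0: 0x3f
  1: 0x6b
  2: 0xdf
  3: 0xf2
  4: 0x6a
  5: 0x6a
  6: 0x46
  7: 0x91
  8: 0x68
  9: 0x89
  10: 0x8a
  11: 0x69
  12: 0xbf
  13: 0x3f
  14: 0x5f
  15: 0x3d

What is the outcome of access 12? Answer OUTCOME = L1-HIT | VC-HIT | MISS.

  [0] addr=0x3f blk=15 s=7: MISS | VC []
  [1] addr=0x6b blk=26 s=2: MISS | VC []
  [2] addr=0xdf blk=55 s=7: MISS | VC [15]
  [3] addr=0xf2 blk=60 s=4: MISS | VC [15]
  [4] addr=0x6a blk=26 s=2: L1-HIT | VC [15]
  [5] addr=0x6a blk=26 s=2: L1-HIT | VC [15]
  [6] addr=0x46 blk=17 s=1: MISS | VC [15]
  [7] addr=0x91 blk=36 s=4: MISS | VC [15, 60]
  [8] addr=0x68 blk=26 s=2: L1-HIT | VC [15, 60]
  [9] addr=0x89 blk=34 s=2: MISS | VC [15, 60, 26]
  [10] addr=0x8a blk=34 s=2: L1-HIT | VC [15, 60, 26]
  [11] addr=0x69 blk=26 s=2: VC-HIT | VC [15, 60, 34]
  [12] addr=0xbf blk=47 s=7: MISS | VC [60, 34, 55]
  [13] addr=0x3f blk=15 s=7: MISS | VC [34, 55, 47]
  [14] addr=0x5f blk=23 s=7: MISS | VC [55, 47, 15]
  [15] addr=0x3d blk=15 s=7: VC-HIT | VC [55, 47, 23]

OUTCOME = MISS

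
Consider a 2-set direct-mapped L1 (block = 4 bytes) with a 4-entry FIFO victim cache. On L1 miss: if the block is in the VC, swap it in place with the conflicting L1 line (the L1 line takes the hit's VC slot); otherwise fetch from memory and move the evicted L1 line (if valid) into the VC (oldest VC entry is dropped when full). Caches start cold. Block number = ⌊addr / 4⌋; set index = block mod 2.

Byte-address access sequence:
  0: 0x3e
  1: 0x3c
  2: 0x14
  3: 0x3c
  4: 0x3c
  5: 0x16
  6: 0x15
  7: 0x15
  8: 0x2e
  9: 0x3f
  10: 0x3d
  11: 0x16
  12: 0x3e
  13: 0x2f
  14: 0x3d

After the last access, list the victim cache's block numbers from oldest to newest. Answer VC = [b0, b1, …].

0: 0x3e (blk 15, set 1) → MISS  vc=[]
1: 0x3c (blk 15, set 1) → L1-HIT  vc=[]
2: 0x14 (blk 5, set 1) → MISS  vc=[15]
3: 0x3c (blk 15, set 1) → VC-HIT  vc=[5]
4: 0x3c (blk 15, set 1) → L1-HIT  vc=[5]
5: 0x16 (blk 5, set 1) → VC-HIT  vc=[15]
6: 0x15 (blk 5, set 1) → L1-HIT  vc=[15]
7: 0x15 (blk 5, set 1) → L1-HIT  vc=[15]
8: 0x2e (blk 11, set 1) → MISS  vc=[15, 5]
9: 0x3f (blk 15, set 1) → VC-HIT  vc=[11, 5]
10: 0x3d (blk 15, set 1) → L1-HIT  vc=[11, 5]
11: 0x16 (blk 5, set 1) → VC-HIT  vc=[11, 15]
12: 0x3e (blk 15, set 1) → VC-HIT  vc=[11, 5]
13: 0x2f (blk 11, set 1) → VC-HIT  vc=[15, 5]
14: 0x3d (blk 15, set 1) → VC-HIT  vc=[11, 5]

VC = [11, 5]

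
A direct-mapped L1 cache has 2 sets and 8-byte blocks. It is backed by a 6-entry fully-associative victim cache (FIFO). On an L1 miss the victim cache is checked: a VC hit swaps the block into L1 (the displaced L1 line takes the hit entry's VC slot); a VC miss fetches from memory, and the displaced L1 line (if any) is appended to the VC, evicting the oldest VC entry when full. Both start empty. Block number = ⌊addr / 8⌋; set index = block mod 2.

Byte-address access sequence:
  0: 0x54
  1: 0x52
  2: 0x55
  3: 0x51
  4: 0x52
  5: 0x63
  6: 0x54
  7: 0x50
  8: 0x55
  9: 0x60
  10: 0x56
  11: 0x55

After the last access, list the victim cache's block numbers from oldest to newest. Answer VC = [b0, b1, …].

VC = [12]

#0 0x54→b10/s0 MISS; vc=[]
#1 0x52→b10/s0 L1-HIT; vc=[]
#2 0x55→b10/s0 L1-HIT; vc=[]
#3 0x51→b10/s0 L1-HIT; vc=[]
#4 0x52→b10/s0 L1-HIT; vc=[]
#5 0x63→b12/s0 MISS; vc=[10]
#6 0x54→b10/s0 VC-HIT; vc=[12]
#7 0x50→b10/s0 L1-HIT; vc=[12]
#8 0x55→b10/s0 L1-HIT; vc=[12]
#9 0x60→b12/s0 VC-HIT; vc=[10]
#10 0x56→b10/s0 VC-HIT; vc=[12]
#11 0x55→b10/s0 L1-HIT; vc=[12]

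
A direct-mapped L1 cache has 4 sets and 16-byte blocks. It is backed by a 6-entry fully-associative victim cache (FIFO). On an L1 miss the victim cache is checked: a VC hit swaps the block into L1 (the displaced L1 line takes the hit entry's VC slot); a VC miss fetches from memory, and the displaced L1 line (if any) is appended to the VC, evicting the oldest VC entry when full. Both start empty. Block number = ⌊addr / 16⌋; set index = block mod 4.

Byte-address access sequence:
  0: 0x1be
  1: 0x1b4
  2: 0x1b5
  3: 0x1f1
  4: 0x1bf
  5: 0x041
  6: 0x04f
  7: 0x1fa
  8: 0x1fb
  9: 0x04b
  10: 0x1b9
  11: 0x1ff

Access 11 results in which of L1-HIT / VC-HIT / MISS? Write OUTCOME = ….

OUTCOME = VC-HIT

#0 0x1be→b27/s3 MISS; vc=[]
#1 0x1b4→b27/s3 L1-HIT; vc=[]
#2 0x1b5→b27/s3 L1-HIT; vc=[]
#3 0x1f1→b31/s3 MISS; vc=[27]
#4 0x1bf→b27/s3 VC-HIT; vc=[31]
#5 0x41→b4/s0 MISS; vc=[31]
#6 0x4f→b4/s0 L1-HIT; vc=[31]
#7 0x1fa→b31/s3 VC-HIT; vc=[27]
#8 0x1fb→b31/s3 L1-HIT; vc=[27]
#9 0x4b→b4/s0 L1-HIT; vc=[27]
#10 0x1b9→b27/s3 VC-HIT; vc=[31]
#11 0x1ff→b31/s3 VC-HIT; vc=[27]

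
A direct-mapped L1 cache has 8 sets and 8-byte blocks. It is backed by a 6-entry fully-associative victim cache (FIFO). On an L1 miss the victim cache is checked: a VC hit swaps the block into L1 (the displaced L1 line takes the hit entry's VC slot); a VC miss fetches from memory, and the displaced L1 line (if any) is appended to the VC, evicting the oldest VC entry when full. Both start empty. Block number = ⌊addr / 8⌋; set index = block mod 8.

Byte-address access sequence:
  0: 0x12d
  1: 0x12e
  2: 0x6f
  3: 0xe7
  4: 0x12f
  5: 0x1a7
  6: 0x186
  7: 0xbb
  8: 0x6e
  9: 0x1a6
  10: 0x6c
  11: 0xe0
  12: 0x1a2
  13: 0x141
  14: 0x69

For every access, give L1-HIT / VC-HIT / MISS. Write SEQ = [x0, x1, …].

SEQ = [MISS, L1-HIT, MISS, MISS, VC-HIT, MISS, MISS, MISS, VC-HIT, L1-HIT, L1-HIT, VC-HIT, VC-HIT, MISS, L1-HIT]

  [0] addr=0x12d blk=37 s=5: MISS | VC []
  [1] addr=0x12e blk=37 s=5: L1-HIT | VC []
  [2] addr=0x6f blk=13 s=5: MISS | VC [37]
  [3] addr=0xe7 blk=28 s=4: MISS | VC [37]
  [4] addr=0x12f blk=37 s=5: VC-HIT | VC [13]
  [5] addr=0x1a7 blk=52 s=4: MISS | VC [13, 28]
  [6] addr=0x186 blk=48 s=0: MISS | VC [13, 28]
  [7] addr=0xbb blk=23 s=7: MISS | VC [13, 28]
  [8] addr=0x6e blk=13 s=5: VC-HIT | VC [37, 28]
  [9] addr=0x1a6 blk=52 s=4: L1-HIT | VC [37, 28]
  [10] addr=0x6c blk=13 s=5: L1-HIT | VC [37, 28]
  [11] addr=0xe0 blk=28 s=4: VC-HIT | VC [37, 52]
  [12] addr=0x1a2 blk=52 s=4: VC-HIT | VC [37, 28]
  [13] addr=0x141 blk=40 s=0: MISS | VC [37, 28, 48]
  [14] addr=0x69 blk=13 s=5: L1-HIT | VC [37, 28, 48]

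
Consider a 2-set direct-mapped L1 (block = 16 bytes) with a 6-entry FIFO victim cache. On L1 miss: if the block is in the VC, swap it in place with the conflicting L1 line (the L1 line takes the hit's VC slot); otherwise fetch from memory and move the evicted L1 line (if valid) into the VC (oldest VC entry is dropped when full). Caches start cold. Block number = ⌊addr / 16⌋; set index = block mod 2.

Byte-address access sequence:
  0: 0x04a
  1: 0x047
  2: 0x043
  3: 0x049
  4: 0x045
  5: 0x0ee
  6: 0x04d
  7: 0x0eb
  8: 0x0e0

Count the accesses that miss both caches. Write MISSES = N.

  [0] addr=0x4a blk=4 s=0: MISS | VC []
  [1] addr=0x47 blk=4 s=0: L1-HIT | VC []
  [2] addr=0x43 blk=4 s=0: L1-HIT | VC []
  [3] addr=0x49 blk=4 s=0: L1-HIT | VC []
  [4] addr=0x45 blk=4 s=0: L1-HIT | VC []
  [5] addr=0xee blk=14 s=0: MISS | VC [4]
  [6] addr=0x4d blk=4 s=0: VC-HIT | VC [14]
  [7] addr=0xeb blk=14 s=0: VC-HIT | VC [4]
  [8] addr=0xe0 blk=14 s=0: L1-HIT | VC [4]

MISSES = 2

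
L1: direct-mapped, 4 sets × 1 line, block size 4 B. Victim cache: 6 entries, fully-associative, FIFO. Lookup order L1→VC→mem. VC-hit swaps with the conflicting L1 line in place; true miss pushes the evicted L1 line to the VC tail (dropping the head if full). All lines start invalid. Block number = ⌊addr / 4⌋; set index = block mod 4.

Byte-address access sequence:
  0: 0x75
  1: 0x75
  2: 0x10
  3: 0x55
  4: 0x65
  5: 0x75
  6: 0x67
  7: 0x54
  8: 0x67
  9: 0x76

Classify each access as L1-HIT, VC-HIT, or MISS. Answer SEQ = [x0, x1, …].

SEQ = [MISS, L1-HIT, MISS, MISS, MISS, VC-HIT, VC-HIT, VC-HIT, VC-HIT, VC-HIT]

0: 0x75 (blk 29, set 1) → MISS  vc=[]
1: 0x75 (blk 29, set 1) → L1-HIT  vc=[]
2: 0x10 (blk 4, set 0) → MISS  vc=[]
3: 0x55 (blk 21, set 1) → MISS  vc=[29]
4: 0x65 (blk 25, set 1) → MISS  vc=[29, 21]
5: 0x75 (blk 29, set 1) → VC-HIT  vc=[25, 21]
6: 0x67 (blk 25, set 1) → VC-HIT  vc=[29, 21]
7: 0x54 (blk 21, set 1) → VC-HIT  vc=[29, 25]
8: 0x67 (blk 25, set 1) → VC-HIT  vc=[29, 21]
9: 0x76 (blk 29, set 1) → VC-HIT  vc=[25, 21]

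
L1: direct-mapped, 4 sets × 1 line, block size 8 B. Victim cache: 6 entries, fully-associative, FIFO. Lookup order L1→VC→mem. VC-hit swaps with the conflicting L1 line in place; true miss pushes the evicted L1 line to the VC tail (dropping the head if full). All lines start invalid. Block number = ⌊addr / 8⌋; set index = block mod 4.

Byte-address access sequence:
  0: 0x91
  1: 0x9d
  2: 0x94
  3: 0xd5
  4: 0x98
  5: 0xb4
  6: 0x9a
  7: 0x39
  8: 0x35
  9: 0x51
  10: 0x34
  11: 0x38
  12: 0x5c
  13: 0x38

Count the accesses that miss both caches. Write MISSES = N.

#0 0x91→b18/s2 MISS; vc=[]
#1 0x9d→b19/s3 MISS; vc=[]
#2 0x94→b18/s2 L1-HIT; vc=[]
#3 0xd5→b26/s2 MISS; vc=[18]
#4 0x98→b19/s3 L1-HIT; vc=[18]
#5 0xb4→b22/s2 MISS; vc=[18,26]
#6 0x9a→b19/s3 L1-HIT; vc=[18,26]
#7 0x39→b7/s3 MISS; vc=[18,26,19]
#8 0x35→b6/s2 MISS; vc=[18,26,19,22]
#9 0x51→b10/s2 MISS; vc=[18,26,19,22,6]
#10 0x34→b6/s2 VC-HIT; vc=[18,26,19,22,10]
#11 0x38→b7/s3 L1-HIT; vc=[18,26,19,22,10]
#12 0x5c→b11/s3 MISS; vc=[18,26,19,22,10,7]
#13 0x38→b7/s3 VC-HIT; vc=[18,26,19,22,10,11]

MISSES = 8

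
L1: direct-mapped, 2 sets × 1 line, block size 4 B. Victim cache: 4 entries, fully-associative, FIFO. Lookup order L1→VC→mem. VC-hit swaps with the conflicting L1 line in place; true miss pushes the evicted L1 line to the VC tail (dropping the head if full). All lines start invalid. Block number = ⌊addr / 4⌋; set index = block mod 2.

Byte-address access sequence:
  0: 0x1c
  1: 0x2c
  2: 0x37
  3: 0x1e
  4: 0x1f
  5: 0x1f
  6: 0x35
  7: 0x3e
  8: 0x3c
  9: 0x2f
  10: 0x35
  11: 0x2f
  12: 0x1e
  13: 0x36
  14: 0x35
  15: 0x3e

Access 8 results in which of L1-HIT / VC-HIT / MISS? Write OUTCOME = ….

0: 0x1c (blk 7, set 1) → MISS  vc=[]
1: 0x2c (blk 11, set 1) → MISS  vc=[7]
2: 0x37 (blk 13, set 1) → MISS  vc=[7, 11]
3: 0x1e (blk 7, set 1) → VC-HIT  vc=[13, 11]
4: 0x1f (blk 7, set 1) → L1-HIT  vc=[13, 11]
5: 0x1f (blk 7, set 1) → L1-HIT  vc=[13, 11]
6: 0x35 (blk 13, set 1) → VC-HIT  vc=[7, 11]
7: 0x3e (blk 15, set 1) → MISS  vc=[7, 11, 13]
8: 0x3c (blk 15, set 1) → L1-HIT  vc=[7, 11, 13]
9: 0x2f (blk 11, set 1) → VC-HIT  vc=[7, 15, 13]
10: 0x35 (blk 13, set 1) → VC-HIT  vc=[7, 15, 11]
11: 0x2f (blk 11, set 1) → VC-HIT  vc=[7, 15, 13]
12: 0x1e (blk 7, set 1) → VC-HIT  vc=[11, 15, 13]
13: 0x36 (blk 13, set 1) → VC-HIT  vc=[11, 15, 7]
14: 0x35 (blk 13, set 1) → L1-HIT  vc=[11, 15, 7]
15: 0x3e (blk 15, set 1) → VC-HIT  vc=[11, 13, 7]

OUTCOME = L1-HIT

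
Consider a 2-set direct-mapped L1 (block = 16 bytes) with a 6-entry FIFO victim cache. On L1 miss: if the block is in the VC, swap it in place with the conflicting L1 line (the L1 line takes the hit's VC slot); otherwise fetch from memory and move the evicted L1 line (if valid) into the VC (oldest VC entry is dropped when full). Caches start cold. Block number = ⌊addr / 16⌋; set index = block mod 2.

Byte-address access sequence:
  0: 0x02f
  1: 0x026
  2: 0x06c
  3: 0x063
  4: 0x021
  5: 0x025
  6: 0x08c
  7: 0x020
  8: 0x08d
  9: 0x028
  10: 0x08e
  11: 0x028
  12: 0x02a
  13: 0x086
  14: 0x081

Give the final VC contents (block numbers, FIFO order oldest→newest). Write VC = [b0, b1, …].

VC = [6, 2]

#0 0x2f→b2/s0 MISS; vc=[]
#1 0x26→b2/s0 L1-HIT; vc=[]
#2 0x6c→b6/s0 MISS; vc=[2]
#3 0x63→b6/s0 L1-HIT; vc=[2]
#4 0x21→b2/s0 VC-HIT; vc=[6]
#5 0x25→b2/s0 L1-HIT; vc=[6]
#6 0x8c→b8/s0 MISS; vc=[6,2]
#7 0x20→b2/s0 VC-HIT; vc=[6,8]
#8 0x8d→b8/s0 VC-HIT; vc=[6,2]
#9 0x28→b2/s0 VC-HIT; vc=[6,8]
#10 0x8e→b8/s0 VC-HIT; vc=[6,2]
#11 0x28→b2/s0 VC-HIT; vc=[6,8]
#12 0x2a→b2/s0 L1-HIT; vc=[6,8]
#13 0x86→b8/s0 VC-HIT; vc=[6,2]
#14 0x81→b8/s0 L1-HIT; vc=[6,2]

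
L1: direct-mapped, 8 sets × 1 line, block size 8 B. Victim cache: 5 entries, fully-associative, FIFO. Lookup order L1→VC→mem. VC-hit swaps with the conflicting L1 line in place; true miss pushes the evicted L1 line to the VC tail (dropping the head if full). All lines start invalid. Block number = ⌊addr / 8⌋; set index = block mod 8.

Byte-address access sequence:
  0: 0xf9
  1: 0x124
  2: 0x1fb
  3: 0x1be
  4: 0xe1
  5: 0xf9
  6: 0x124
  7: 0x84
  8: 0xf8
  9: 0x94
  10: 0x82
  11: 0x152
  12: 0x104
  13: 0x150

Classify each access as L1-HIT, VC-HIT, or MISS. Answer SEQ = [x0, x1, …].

SEQ = [MISS, MISS, MISS, MISS, MISS, VC-HIT, VC-HIT, MISS, L1-HIT, MISS, L1-HIT, MISS, MISS, L1-HIT]

  [0] addr=0xf9 blk=31 s=7: MISS | VC []
  [1] addr=0x124 blk=36 s=4: MISS | VC []
  [2] addr=0x1fb blk=63 s=7: MISS | VC [31]
  [3] addr=0x1be blk=55 s=7: MISS | VC [31, 63]
  [4] addr=0xe1 blk=28 s=4: MISS | VC [31, 63, 36]
  [5] addr=0xf9 blk=31 s=7: VC-HIT | VC [55, 63, 36]
  [6] addr=0x124 blk=36 s=4: VC-HIT | VC [55, 63, 28]
  [7] addr=0x84 blk=16 s=0: MISS | VC [55, 63, 28]
  [8] addr=0xf8 blk=31 s=7: L1-HIT | VC [55, 63, 28]
  [9] addr=0x94 blk=18 s=2: MISS | VC [55, 63, 28]
  [10] addr=0x82 blk=16 s=0: L1-HIT | VC [55, 63, 28]
  [11] addr=0x152 blk=42 s=2: MISS | VC [55, 63, 28, 18]
  [12] addr=0x104 blk=32 s=0: MISS | VC [55, 63, 28, 18, 16]
  [13] addr=0x150 blk=42 s=2: L1-HIT | VC [55, 63, 28, 18, 16]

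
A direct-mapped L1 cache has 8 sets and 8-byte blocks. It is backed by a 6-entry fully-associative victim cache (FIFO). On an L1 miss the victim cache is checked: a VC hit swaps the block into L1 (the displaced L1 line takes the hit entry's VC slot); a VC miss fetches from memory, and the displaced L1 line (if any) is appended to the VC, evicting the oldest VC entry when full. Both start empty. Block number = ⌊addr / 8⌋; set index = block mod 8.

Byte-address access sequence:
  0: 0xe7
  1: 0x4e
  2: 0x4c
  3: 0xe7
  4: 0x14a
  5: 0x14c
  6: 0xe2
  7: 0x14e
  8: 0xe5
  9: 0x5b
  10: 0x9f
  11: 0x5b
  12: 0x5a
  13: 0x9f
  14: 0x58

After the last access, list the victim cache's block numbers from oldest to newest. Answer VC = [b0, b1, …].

#0 0xe7→b28/s4 MISS; vc=[]
#1 0x4e→b9/s1 MISS; vc=[]
#2 0x4c→b9/s1 L1-HIT; vc=[]
#3 0xe7→b28/s4 L1-HIT; vc=[]
#4 0x14a→b41/s1 MISS; vc=[9]
#5 0x14c→b41/s1 L1-HIT; vc=[9]
#6 0xe2→b28/s4 L1-HIT; vc=[9]
#7 0x14e→b41/s1 L1-HIT; vc=[9]
#8 0xe5→b28/s4 L1-HIT; vc=[9]
#9 0x5b→b11/s3 MISS; vc=[9]
#10 0x9f→b19/s3 MISS; vc=[9,11]
#11 0x5b→b11/s3 VC-HIT; vc=[9,19]
#12 0x5a→b11/s3 L1-HIT; vc=[9,19]
#13 0x9f→b19/s3 VC-HIT; vc=[9,11]
#14 0x58→b11/s3 VC-HIT; vc=[9,19]

VC = [9, 19]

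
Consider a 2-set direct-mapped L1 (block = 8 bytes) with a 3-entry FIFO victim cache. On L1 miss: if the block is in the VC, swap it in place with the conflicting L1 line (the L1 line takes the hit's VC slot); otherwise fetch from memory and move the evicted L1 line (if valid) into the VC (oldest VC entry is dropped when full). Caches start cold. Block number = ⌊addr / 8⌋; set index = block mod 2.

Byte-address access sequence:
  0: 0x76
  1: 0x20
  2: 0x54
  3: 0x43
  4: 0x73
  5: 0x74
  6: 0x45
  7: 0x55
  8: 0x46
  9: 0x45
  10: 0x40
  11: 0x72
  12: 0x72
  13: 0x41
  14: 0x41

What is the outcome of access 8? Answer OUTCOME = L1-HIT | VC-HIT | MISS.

OUTCOME = VC-HIT

0: 0x76 (blk 14, set 0) → MISS  vc=[]
1: 0x20 (blk 4, set 0) → MISS  vc=[14]
2: 0x54 (blk 10, set 0) → MISS  vc=[14, 4]
3: 0x43 (blk 8, set 0) → MISS  vc=[14, 4, 10]
4: 0x73 (blk 14, set 0) → VC-HIT  vc=[8, 4, 10]
5: 0x74 (blk 14, set 0) → L1-HIT  vc=[8, 4, 10]
6: 0x45 (blk 8, set 0) → VC-HIT  vc=[14, 4, 10]
7: 0x55 (blk 10, set 0) → VC-HIT  vc=[14, 4, 8]
8: 0x46 (blk 8, set 0) → VC-HIT  vc=[14, 4, 10]
9: 0x45 (blk 8, set 0) → L1-HIT  vc=[14, 4, 10]
10: 0x40 (blk 8, set 0) → L1-HIT  vc=[14, 4, 10]
11: 0x72 (blk 14, set 0) → VC-HIT  vc=[8, 4, 10]
12: 0x72 (blk 14, set 0) → L1-HIT  vc=[8, 4, 10]
13: 0x41 (blk 8, set 0) → VC-HIT  vc=[14, 4, 10]
14: 0x41 (blk 8, set 0) → L1-HIT  vc=[14, 4, 10]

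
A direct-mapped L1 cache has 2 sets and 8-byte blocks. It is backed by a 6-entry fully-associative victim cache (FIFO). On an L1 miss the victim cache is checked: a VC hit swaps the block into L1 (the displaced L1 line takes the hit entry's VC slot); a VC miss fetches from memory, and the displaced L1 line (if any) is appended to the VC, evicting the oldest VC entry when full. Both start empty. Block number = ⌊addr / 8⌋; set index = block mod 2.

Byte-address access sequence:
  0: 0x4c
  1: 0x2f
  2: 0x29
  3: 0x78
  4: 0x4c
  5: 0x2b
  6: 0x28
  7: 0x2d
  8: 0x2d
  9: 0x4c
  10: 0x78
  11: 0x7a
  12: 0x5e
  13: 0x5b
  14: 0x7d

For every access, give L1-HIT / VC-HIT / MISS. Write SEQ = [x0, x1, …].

  [0] addr=0x4c blk=9 s=1: MISS | VC []
  [1] addr=0x2f blk=5 s=1: MISS | VC [9]
  [2] addr=0x29 blk=5 s=1: L1-HIT | VC [9]
  [3] addr=0x78 blk=15 s=1: MISS | VC [9, 5]
  [4] addr=0x4c blk=9 s=1: VC-HIT | VC [15, 5]
  [5] addr=0x2b blk=5 s=1: VC-HIT | VC [15, 9]
  [6] addr=0x28 blk=5 s=1: L1-HIT | VC [15, 9]
  [7] addr=0x2d blk=5 s=1: L1-HIT | VC [15, 9]
  [8] addr=0x2d blk=5 s=1: L1-HIT | VC [15, 9]
  [9] addr=0x4c blk=9 s=1: VC-HIT | VC [15, 5]
  [10] addr=0x78 blk=15 s=1: VC-HIT | VC [9, 5]
  [11] addr=0x7a blk=15 s=1: L1-HIT | VC [9, 5]
  [12] addr=0x5e blk=11 s=1: MISS | VC [9, 5, 15]
  [13] addr=0x5b blk=11 s=1: L1-HIT | VC [9, 5, 15]
  [14] addr=0x7d blk=15 s=1: VC-HIT | VC [9, 5, 11]

SEQ = [MISS, MISS, L1-HIT, MISS, VC-HIT, VC-HIT, L1-HIT, L1-HIT, L1-HIT, VC-HIT, VC-HIT, L1-HIT, MISS, L1-HIT, VC-HIT]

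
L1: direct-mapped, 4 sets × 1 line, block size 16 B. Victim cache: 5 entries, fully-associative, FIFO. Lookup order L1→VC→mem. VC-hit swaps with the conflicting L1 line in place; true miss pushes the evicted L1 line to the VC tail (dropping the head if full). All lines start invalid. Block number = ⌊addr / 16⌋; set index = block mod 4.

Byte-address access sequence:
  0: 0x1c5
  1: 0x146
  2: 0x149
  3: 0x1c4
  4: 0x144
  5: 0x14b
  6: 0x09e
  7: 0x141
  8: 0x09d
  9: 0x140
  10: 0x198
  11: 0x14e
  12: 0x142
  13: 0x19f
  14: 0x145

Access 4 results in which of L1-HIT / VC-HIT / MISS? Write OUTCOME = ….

OUTCOME = VC-HIT

  [0] addr=0x1c5 blk=28 s=0: MISS | VC []
  [1] addr=0x146 blk=20 s=0: MISS | VC [28]
  [2] addr=0x149 blk=20 s=0: L1-HIT | VC [28]
  [3] addr=0x1c4 blk=28 s=0: VC-HIT | VC [20]
  [4] addr=0x144 blk=20 s=0: VC-HIT | VC [28]
  [5] addr=0x14b blk=20 s=0: L1-HIT | VC [28]
  [6] addr=0x9e blk=9 s=1: MISS | VC [28]
  [7] addr=0x141 blk=20 s=0: L1-HIT | VC [28]
  [8] addr=0x9d blk=9 s=1: L1-HIT | VC [28]
  [9] addr=0x140 blk=20 s=0: L1-HIT | VC [28]
  [10] addr=0x198 blk=25 s=1: MISS | VC [28, 9]
  [11] addr=0x14e blk=20 s=0: L1-HIT | VC [28, 9]
  [12] addr=0x142 blk=20 s=0: L1-HIT | VC [28, 9]
  [13] addr=0x19f blk=25 s=1: L1-HIT | VC [28, 9]
  [14] addr=0x145 blk=20 s=0: L1-HIT | VC [28, 9]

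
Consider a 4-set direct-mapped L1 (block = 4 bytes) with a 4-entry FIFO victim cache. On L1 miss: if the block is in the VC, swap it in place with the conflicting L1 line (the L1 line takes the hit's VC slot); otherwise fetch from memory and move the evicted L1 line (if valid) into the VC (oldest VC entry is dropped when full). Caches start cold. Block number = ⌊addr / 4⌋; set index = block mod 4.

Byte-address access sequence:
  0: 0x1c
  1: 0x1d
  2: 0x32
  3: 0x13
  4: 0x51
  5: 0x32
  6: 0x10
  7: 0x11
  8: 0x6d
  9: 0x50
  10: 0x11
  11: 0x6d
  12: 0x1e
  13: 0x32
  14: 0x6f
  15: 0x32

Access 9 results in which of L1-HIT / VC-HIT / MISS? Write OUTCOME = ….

OUTCOME = VC-HIT

  [0] addr=0x1c blk=7 s=3: MISS | VC []
  [1] addr=0x1d blk=7 s=3: L1-HIT | VC []
  [2] addr=0x32 blk=12 s=0: MISS | VC []
  [3] addr=0x13 blk=4 s=0: MISS | VC [12]
  [4] addr=0x51 blk=20 s=0: MISS | VC [12, 4]
  [5] addr=0x32 blk=12 s=0: VC-HIT | VC [20, 4]
  [6] addr=0x10 blk=4 s=0: VC-HIT | VC [20, 12]
  [7] addr=0x11 blk=4 s=0: L1-HIT | VC [20, 12]
  [8] addr=0x6d blk=27 s=3: MISS | VC [20, 12, 7]
  [9] addr=0x50 blk=20 s=0: VC-HIT | VC [4, 12, 7]
  [10] addr=0x11 blk=4 s=0: VC-HIT | VC [20, 12, 7]
  [11] addr=0x6d blk=27 s=3: L1-HIT | VC [20, 12, 7]
  [12] addr=0x1e blk=7 s=3: VC-HIT | VC [20, 12, 27]
  [13] addr=0x32 blk=12 s=0: VC-HIT | VC [20, 4, 27]
  [14] addr=0x6f blk=27 s=3: VC-HIT | VC [20, 4, 7]
  [15] addr=0x32 blk=12 s=0: L1-HIT | VC [20, 4, 7]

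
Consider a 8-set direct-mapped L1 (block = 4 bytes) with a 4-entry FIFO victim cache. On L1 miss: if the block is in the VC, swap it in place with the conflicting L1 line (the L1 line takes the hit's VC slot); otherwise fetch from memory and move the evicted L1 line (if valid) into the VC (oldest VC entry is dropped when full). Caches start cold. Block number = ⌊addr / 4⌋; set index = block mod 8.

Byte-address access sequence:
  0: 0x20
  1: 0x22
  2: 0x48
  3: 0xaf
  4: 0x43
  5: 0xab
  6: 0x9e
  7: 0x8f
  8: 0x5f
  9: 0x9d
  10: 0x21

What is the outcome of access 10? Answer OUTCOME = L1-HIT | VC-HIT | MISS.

  [0] addr=0x20 blk=8 s=0: MISS | VC []
  [1] addr=0x22 blk=8 s=0: L1-HIT | VC []
  [2] addr=0x48 blk=18 s=2: MISS | VC []
  [3] addr=0xaf blk=43 s=3: MISS | VC []
  [4] addr=0x43 blk=16 s=0: MISS | VC [8]
  [5] addr=0xab blk=42 s=2: MISS | VC [8, 18]
  [6] addr=0x9e blk=39 s=7: MISS | VC [8, 18]
  [7] addr=0x8f blk=35 s=3: MISS | VC [8, 18, 43]
  [8] addr=0x5f blk=23 s=7: MISS | VC [8, 18, 43, 39]
  [9] addr=0x9d blk=39 s=7: VC-HIT | VC [8, 18, 43, 23]
  [10] addr=0x21 blk=8 s=0: VC-HIT | VC [16, 18, 43, 23]

OUTCOME = VC-HIT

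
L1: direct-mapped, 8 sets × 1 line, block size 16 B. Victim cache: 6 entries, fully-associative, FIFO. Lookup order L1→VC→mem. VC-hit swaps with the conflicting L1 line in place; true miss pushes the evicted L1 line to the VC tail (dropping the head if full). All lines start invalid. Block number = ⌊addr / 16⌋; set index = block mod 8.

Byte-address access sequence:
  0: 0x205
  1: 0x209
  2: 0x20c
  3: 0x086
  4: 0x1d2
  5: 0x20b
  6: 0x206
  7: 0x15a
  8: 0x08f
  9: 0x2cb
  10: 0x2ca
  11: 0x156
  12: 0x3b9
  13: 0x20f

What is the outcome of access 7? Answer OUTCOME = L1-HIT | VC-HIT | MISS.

OUTCOME = MISS

0: 0x205 (blk 32, set 0) → MISS  vc=[]
1: 0x209 (blk 32, set 0) → L1-HIT  vc=[]
2: 0x20c (blk 32, set 0) → L1-HIT  vc=[]
3: 0x86 (blk 8, set 0) → MISS  vc=[32]
4: 0x1d2 (blk 29, set 5) → MISS  vc=[32]
5: 0x20b (blk 32, set 0) → VC-HIT  vc=[8]
6: 0x206 (blk 32, set 0) → L1-HIT  vc=[8]
7: 0x15a (blk 21, set 5) → MISS  vc=[8, 29]
8: 0x8f (blk 8, set 0) → VC-HIT  vc=[32, 29]
9: 0x2cb (blk 44, set 4) → MISS  vc=[32, 29]
10: 0x2ca (blk 44, set 4) → L1-HIT  vc=[32, 29]
11: 0x156 (blk 21, set 5) → L1-HIT  vc=[32, 29]
12: 0x3b9 (blk 59, set 3) → MISS  vc=[32, 29]
13: 0x20f (blk 32, set 0) → VC-HIT  vc=[8, 29]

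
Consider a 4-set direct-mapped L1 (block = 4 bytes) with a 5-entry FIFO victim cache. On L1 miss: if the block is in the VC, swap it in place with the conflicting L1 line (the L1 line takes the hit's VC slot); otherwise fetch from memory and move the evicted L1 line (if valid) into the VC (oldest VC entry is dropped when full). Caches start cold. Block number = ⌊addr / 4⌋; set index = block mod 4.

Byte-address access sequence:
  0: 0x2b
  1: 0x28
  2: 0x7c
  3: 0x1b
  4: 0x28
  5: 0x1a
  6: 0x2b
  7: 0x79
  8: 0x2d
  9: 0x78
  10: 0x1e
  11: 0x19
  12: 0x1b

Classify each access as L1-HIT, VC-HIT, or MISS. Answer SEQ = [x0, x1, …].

#0 0x2b→b10/s2 MISS; vc=[]
#1 0x28→b10/s2 L1-HIT; vc=[]
#2 0x7c→b31/s3 MISS; vc=[]
#3 0x1b→b6/s2 MISS; vc=[10]
#4 0x28→b10/s2 VC-HIT; vc=[6]
#5 0x1a→b6/s2 VC-HIT; vc=[10]
#6 0x2b→b10/s2 VC-HIT; vc=[6]
#7 0x79→b30/s2 MISS; vc=[6,10]
#8 0x2d→b11/s3 MISS; vc=[6,10,31]
#9 0x78→b30/s2 L1-HIT; vc=[6,10,31]
#10 0x1e→b7/s3 MISS; vc=[6,10,31,11]
#11 0x19→b6/s2 VC-HIT; vc=[30,10,31,11]
#12 0x1b→b6/s2 L1-HIT; vc=[30,10,31,11]

SEQ = [MISS, L1-HIT, MISS, MISS, VC-HIT, VC-HIT, VC-HIT, MISS, MISS, L1-HIT, MISS, VC-HIT, L1-HIT]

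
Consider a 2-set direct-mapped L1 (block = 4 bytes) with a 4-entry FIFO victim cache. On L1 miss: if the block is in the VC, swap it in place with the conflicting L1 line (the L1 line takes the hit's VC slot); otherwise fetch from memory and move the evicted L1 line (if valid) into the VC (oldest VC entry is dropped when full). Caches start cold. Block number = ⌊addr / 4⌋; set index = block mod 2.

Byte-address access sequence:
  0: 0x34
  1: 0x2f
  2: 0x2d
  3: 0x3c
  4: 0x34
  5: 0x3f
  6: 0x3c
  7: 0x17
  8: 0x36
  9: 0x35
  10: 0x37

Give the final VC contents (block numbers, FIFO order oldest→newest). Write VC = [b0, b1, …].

0: 0x34 (blk 13, set 1) → MISS  vc=[]
1: 0x2f (blk 11, set 1) → MISS  vc=[13]
2: 0x2d (blk 11, set 1) → L1-HIT  vc=[13]
3: 0x3c (blk 15, set 1) → MISS  vc=[13, 11]
4: 0x34 (blk 13, set 1) → VC-HIT  vc=[15, 11]
5: 0x3f (blk 15, set 1) → VC-HIT  vc=[13, 11]
6: 0x3c (blk 15, set 1) → L1-HIT  vc=[13, 11]
7: 0x17 (blk 5, set 1) → MISS  vc=[13, 11, 15]
8: 0x36 (blk 13, set 1) → VC-HIT  vc=[5, 11, 15]
9: 0x35 (blk 13, set 1) → L1-HIT  vc=[5, 11, 15]
10: 0x37 (blk 13, set 1) → L1-HIT  vc=[5, 11, 15]

VC = [5, 11, 15]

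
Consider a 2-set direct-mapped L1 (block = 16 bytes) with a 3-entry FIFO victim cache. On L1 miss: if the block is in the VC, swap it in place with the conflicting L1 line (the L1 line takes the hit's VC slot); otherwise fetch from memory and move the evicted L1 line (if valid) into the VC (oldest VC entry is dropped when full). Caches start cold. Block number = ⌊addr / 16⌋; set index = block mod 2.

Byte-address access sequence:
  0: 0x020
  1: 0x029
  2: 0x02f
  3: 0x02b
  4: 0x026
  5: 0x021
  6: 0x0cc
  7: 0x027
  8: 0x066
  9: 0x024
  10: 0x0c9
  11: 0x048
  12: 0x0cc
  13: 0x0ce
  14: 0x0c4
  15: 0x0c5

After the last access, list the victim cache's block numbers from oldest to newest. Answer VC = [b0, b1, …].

0: 0x20 (blk 2, set 0) → MISS  vc=[]
1: 0x29 (blk 2, set 0) → L1-HIT  vc=[]
2: 0x2f (blk 2, set 0) → L1-HIT  vc=[]
3: 0x2b (blk 2, set 0) → L1-HIT  vc=[]
4: 0x26 (blk 2, set 0) → L1-HIT  vc=[]
5: 0x21 (blk 2, set 0) → L1-HIT  vc=[]
6: 0xcc (blk 12, set 0) → MISS  vc=[2]
7: 0x27 (blk 2, set 0) → VC-HIT  vc=[12]
8: 0x66 (blk 6, set 0) → MISS  vc=[12, 2]
9: 0x24 (blk 2, set 0) → VC-HIT  vc=[12, 6]
10: 0xc9 (blk 12, set 0) → VC-HIT  vc=[2, 6]
11: 0x48 (blk 4, set 0) → MISS  vc=[2, 6, 12]
12: 0xcc (blk 12, set 0) → VC-HIT  vc=[2, 6, 4]
13: 0xce (blk 12, set 0) → L1-HIT  vc=[2, 6, 4]
14: 0xc4 (blk 12, set 0) → L1-HIT  vc=[2, 6, 4]
15: 0xc5 (blk 12, set 0) → L1-HIT  vc=[2, 6, 4]

VC = [2, 6, 4]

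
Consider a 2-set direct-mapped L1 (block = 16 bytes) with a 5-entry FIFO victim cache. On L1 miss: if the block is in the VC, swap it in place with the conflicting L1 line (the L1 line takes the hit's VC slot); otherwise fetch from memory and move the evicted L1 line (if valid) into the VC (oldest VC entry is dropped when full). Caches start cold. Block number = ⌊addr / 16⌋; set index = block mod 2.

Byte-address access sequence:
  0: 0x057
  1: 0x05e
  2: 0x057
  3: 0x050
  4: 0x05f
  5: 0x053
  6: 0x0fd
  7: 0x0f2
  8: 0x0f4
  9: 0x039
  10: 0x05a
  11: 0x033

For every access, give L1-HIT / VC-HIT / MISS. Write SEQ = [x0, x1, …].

  [0] addr=0x57 blk=5 s=1: MISS | VC []
  [1] addr=0x5e blk=5 s=1: L1-HIT | VC []
  [2] addr=0x57 blk=5 s=1: L1-HIT | VC []
  [3] addr=0x50 blk=5 s=1: L1-HIT | VC []
  [4] addr=0x5f blk=5 s=1: L1-HIT | VC []
  [5] addr=0x53 blk=5 s=1: L1-HIT | VC []
  [6] addr=0xfd blk=15 s=1: MISS | VC [5]
  [7] addr=0xf2 blk=15 s=1: L1-HIT | VC [5]
  [8] addr=0xf4 blk=15 s=1: L1-HIT | VC [5]
  [9] addr=0x39 blk=3 s=1: MISS | VC [5, 15]
  [10] addr=0x5a blk=5 s=1: VC-HIT | VC [3, 15]
  [11] addr=0x33 blk=3 s=1: VC-HIT | VC [5, 15]

SEQ = [MISS, L1-HIT, L1-HIT, L1-HIT, L1-HIT, L1-HIT, MISS, L1-HIT, L1-HIT, MISS, VC-HIT, VC-HIT]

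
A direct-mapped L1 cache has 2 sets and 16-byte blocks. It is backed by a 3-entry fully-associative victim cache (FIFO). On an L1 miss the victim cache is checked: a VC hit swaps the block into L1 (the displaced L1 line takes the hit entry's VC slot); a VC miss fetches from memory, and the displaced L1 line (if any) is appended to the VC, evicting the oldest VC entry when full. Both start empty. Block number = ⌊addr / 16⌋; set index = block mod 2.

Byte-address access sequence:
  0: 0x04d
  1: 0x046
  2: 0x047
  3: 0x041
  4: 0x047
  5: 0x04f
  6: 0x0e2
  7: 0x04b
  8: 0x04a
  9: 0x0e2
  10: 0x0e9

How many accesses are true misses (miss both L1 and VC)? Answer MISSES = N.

MISSES = 2

  [0] addr=0x4d blk=4 s=0: MISS | VC []
  [1] addr=0x46 blk=4 s=0: L1-HIT | VC []
  [2] addr=0x47 blk=4 s=0: L1-HIT | VC []
  [3] addr=0x41 blk=4 s=0: L1-HIT | VC []
  [4] addr=0x47 blk=4 s=0: L1-HIT | VC []
  [5] addr=0x4f blk=4 s=0: L1-HIT | VC []
  [6] addr=0xe2 blk=14 s=0: MISS | VC [4]
  [7] addr=0x4b blk=4 s=0: VC-HIT | VC [14]
  [8] addr=0x4a blk=4 s=0: L1-HIT | VC [14]
  [9] addr=0xe2 blk=14 s=0: VC-HIT | VC [4]
  [10] addr=0xe9 blk=14 s=0: L1-HIT | VC [4]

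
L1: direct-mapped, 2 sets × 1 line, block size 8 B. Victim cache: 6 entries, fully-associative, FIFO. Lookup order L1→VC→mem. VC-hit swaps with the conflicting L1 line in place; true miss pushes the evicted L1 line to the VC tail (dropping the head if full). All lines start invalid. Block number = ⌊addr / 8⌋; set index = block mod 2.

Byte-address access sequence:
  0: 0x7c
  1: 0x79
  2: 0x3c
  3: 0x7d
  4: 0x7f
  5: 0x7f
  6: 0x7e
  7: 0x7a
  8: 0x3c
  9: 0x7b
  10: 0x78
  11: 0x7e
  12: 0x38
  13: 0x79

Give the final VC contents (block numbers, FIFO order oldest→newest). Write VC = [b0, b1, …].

#0 0x7c→b15/s1 MISS; vc=[]
#1 0x79→b15/s1 L1-HIT; vc=[]
#2 0x3c→b7/s1 MISS; vc=[15]
#3 0x7d→b15/s1 VC-HIT; vc=[7]
#4 0x7f→b15/s1 L1-HIT; vc=[7]
#5 0x7f→b15/s1 L1-HIT; vc=[7]
#6 0x7e→b15/s1 L1-HIT; vc=[7]
#7 0x7a→b15/s1 L1-HIT; vc=[7]
#8 0x3c→b7/s1 VC-HIT; vc=[15]
#9 0x7b→b15/s1 VC-HIT; vc=[7]
#10 0x78→b15/s1 L1-HIT; vc=[7]
#11 0x7e→b15/s1 L1-HIT; vc=[7]
#12 0x38→b7/s1 VC-HIT; vc=[15]
#13 0x79→b15/s1 VC-HIT; vc=[7]

VC = [7]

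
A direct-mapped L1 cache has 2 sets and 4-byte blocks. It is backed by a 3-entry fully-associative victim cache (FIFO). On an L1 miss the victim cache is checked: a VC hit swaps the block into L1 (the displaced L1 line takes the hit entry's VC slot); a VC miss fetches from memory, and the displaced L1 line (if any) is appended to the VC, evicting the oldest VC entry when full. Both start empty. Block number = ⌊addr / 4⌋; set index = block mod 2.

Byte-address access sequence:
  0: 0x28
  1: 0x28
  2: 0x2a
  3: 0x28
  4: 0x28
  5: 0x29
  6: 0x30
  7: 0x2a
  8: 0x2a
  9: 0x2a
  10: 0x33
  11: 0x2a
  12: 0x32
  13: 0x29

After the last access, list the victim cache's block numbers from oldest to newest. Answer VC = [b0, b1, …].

#0 0x28→b10/s0 MISS; vc=[]
#1 0x28→b10/s0 L1-HIT; vc=[]
#2 0x2a→b10/s0 L1-HIT; vc=[]
#3 0x28→b10/s0 L1-HIT; vc=[]
#4 0x28→b10/s0 L1-HIT; vc=[]
#5 0x29→b10/s0 L1-HIT; vc=[]
#6 0x30→b12/s0 MISS; vc=[10]
#7 0x2a→b10/s0 VC-HIT; vc=[12]
#8 0x2a→b10/s0 L1-HIT; vc=[12]
#9 0x2a→b10/s0 L1-HIT; vc=[12]
#10 0x33→b12/s0 VC-HIT; vc=[10]
#11 0x2a→b10/s0 VC-HIT; vc=[12]
#12 0x32→b12/s0 VC-HIT; vc=[10]
#13 0x29→b10/s0 VC-HIT; vc=[12]

VC = [12]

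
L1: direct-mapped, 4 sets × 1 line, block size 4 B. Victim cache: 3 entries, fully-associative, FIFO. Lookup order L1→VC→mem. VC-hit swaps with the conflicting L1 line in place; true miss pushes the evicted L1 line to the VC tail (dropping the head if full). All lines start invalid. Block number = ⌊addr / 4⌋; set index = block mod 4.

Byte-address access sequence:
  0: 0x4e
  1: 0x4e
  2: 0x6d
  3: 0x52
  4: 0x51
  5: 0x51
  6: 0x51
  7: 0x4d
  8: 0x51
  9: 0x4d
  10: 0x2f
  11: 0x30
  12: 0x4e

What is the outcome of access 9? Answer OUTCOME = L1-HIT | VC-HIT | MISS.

OUTCOME = L1-HIT

0: 0x4e (blk 19, set 3) → MISS  vc=[]
1: 0x4e (blk 19, set 3) → L1-HIT  vc=[]
2: 0x6d (blk 27, set 3) → MISS  vc=[19]
3: 0x52 (blk 20, set 0) → MISS  vc=[19]
4: 0x51 (blk 20, set 0) → L1-HIT  vc=[19]
5: 0x51 (blk 20, set 0) → L1-HIT  vc=[19]
6: 0x51 (blk 20, set 0) → L1-HIT  vc=[19]
7: 0x4d (blk 19, set 3) → VC-HIT  vc=[27]
8: 0x51 (blk 20, set 0) → L1-HIT  vc=[27]
9: 0x4d (blk 19, set 3) → L1-HIT  vc=[27]
10: 0x2f (blk 11, set 3) → MISS  vc=[27, 19]
11: 0x30 (blk 12, set 0) → MISS  vc=[27, 19, 20]
12: 0x4e (blk 19, set 3) → VC-HIT  vc=[27, 11, 20]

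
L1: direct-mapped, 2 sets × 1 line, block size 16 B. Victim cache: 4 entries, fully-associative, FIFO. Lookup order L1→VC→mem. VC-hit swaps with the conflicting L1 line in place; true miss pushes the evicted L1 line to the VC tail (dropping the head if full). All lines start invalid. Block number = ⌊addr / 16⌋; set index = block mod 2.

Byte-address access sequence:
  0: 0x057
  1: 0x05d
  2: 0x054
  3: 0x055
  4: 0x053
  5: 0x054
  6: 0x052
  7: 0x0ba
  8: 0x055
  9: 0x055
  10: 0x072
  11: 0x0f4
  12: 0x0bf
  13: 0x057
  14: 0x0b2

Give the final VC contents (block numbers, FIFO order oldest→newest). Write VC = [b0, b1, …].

VC = [15, 5, 7]

0: 0x57 (blk 5, set 1) → MISS  vc=[]
1: 0x5d (blk 5, set 1) → L1-HIT  vc=[]
2: 0x54 (blk 5, set 1) → L1-HIT  vc=[]
3: 0x55 (blk 5, set 1) → L1-HIT  vc=[]
4: 0x53 (blk 5, set 1) → L1-HIT  vc=[]
5: 0x54 (blk 5, set 1) → L1-HIT  vc=[]
6: 0x52 (blk 5, set 1) → L1-HIT  vc=[]
7: 0xba (blk 11, set 1) → MISS  vc=[5]
8: 0x55 (blk 5, set 1) → VC-HIT  vc=[11]
9: 0x55 (blk 5, set 1) → L1-HIT  vc=[11]
10: 0x72 (blk 7, set 1) → MISS  vc=[11, 5]
11: 0xf4 (blk 15, set 1) → MISS  vc=[11, 5, 7]
12: 0xbf (blk 11, set 1) → VC-HIT  vc=[15, 5, 7]
13: 0x57 (blk 5, set 1) → VC-HIT  vc=[15, 11, 7]
14: 0xb2 (blk 11, set 1) → VC-HIT  vc=[15, 5, 7]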